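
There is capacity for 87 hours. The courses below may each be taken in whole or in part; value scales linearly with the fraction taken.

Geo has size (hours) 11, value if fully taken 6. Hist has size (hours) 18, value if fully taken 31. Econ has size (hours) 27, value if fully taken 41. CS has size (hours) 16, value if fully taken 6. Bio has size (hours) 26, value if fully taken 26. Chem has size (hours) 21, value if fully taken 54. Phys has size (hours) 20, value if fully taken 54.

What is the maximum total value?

Rank by value-to-size ratio: Phys 54/20≈2.7, Chem 54/21≈2.57, Hist 31/18≈1.72, Econ 41/27≈1.52, Bio 26/26≈1, Geo 6/11≈0.545, CS 6/16≈0.375.
Take all of Phys (20 hours, value 54) — 67 hours left.
All 21 hours of Chem fit (value 54) — 46 remain.
Take all of Hist (18 hours, value 31) — 28 hours left.
Econ: take in full, 27 hours for value 41 — 1 left.
1 hours left: a 1/26 share of Bio gives 26×1/26 = 1.
Total value = 181.

181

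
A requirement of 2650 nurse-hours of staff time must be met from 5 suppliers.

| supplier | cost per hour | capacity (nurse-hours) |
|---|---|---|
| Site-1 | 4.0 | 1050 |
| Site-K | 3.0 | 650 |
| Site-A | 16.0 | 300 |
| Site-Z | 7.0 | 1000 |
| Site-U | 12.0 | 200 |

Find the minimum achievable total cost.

Use suppliers in increasing cost order.
Take 650 from Site-K at 3.0 — need 2000 more.
Take 1050 from Site-1 at 4.0 — need 950 more.
Take 950 from Site-Z at 7.0 to finish.
Site-U, Site-A: unused.
Cost = 650×3.0 + 1050×4.0 + 950×7.0 = 12800.

12800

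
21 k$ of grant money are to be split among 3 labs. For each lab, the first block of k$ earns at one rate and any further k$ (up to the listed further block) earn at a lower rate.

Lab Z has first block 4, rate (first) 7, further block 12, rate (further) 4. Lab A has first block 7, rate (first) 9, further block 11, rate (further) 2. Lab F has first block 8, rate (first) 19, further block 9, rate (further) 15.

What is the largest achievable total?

Rank every tier by rate: Lab F/first 19 > Lab F/second 15 > Lab A/first 9 > Lab Z/first 7 > Lab Z/second 4 > Lab A/second 2.
Fill Lab F first block (8 at 19) ; 13 left.
Lab F/second (15): +9 ; 4 left.
Lab A first at 9: only 4 left, fill 4.
Total = 19×8 + 15×9 + 9×4 = 323.

323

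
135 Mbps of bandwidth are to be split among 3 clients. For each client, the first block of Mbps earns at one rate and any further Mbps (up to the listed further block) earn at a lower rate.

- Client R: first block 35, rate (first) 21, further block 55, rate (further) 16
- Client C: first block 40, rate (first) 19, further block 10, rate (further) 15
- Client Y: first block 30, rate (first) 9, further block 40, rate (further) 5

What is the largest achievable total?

Rank every tier by rate: Client R/first 21 > Client C/first 19 > Client R/second 16 > Client C/second 15 > Client Y/first 9 > Client Y/second 5.
Client R first at 21: fill all 35 — 100 left.
Client C first at 19: fill all 40 — 60 left.
Client R/second (16): +55 — 5 left.
Client C/second: +5 of 10 at 15; pool empty.
Total = 21×35 + 19×40 + 16×55 + 15×5 = 2450.

2450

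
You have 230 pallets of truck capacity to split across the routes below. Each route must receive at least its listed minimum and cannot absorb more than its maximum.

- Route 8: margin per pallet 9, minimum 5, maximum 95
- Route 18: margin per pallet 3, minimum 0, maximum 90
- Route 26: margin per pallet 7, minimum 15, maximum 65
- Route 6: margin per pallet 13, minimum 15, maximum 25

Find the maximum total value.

Meeting every minimum uses 5+0+15+15 = 35 pallets, leaving 195.
Highest margin per pallet first: Route 6 13 > Route 8 9 > Route 26 7 > Route 18 3.
Route 6: +10 to 25 (cap) ; 185 left.
Route 8 takes 90 more to reach its cap of 95 ; 95 left.
Give Route 26 50 more to hit its cap of 65 ; 45 left.
Only 45 left; Route 18 takes them to reach 45.
Total = 9×95 + 3×45 + 7×65 + 13×25 = 1770.

1770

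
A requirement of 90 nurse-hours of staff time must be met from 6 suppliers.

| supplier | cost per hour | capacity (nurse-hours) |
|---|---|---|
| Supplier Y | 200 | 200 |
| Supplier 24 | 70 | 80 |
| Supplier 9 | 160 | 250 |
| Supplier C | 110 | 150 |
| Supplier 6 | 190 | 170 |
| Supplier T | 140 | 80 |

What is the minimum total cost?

6700

Fill from the cheapest supplier first.
Take 80 from Supplier 24 at 70 → need 10 more.
Take 10 from Supplier C at 110 to finish.
Supplier T, Supplier 9, Supplier 6, Supplier Y: unused.
Cost = 80×70 + 10×110 = 6700.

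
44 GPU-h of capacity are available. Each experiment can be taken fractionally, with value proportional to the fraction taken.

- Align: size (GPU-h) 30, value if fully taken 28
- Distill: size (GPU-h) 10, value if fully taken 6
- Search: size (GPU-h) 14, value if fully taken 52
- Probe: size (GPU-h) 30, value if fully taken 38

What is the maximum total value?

Sort by value density: Search 52/14≈3.71, Probe 38/30≈1.27, Align 28/30≈0.933, Distill 6/10≈0.6.
Take all of Search (14 GPU-h, value 52) ; 30 GPU-h left.
Take all of Probe (30 GPU-h, value 38) ; 0 GPU-h left.
Total value = 90.

90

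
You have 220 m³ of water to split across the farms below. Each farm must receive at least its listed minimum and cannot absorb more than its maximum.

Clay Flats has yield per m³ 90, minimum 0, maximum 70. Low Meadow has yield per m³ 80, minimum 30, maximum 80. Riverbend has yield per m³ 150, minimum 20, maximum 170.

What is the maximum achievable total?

29700

Meeting every minimum uses 0+30+20 = 50 m³, leaving 170.
Highest yield per m³ first: Riverbend 150 > Clay Flats 90 > Low Meadow 80.
Riverbend: +150 to 170 (cap) → 20 left.
Clay Flats: +20 (room for 70) → 20. Pool exhausted.
Total = 90×20 + 80×30 + 150×170 = 29700.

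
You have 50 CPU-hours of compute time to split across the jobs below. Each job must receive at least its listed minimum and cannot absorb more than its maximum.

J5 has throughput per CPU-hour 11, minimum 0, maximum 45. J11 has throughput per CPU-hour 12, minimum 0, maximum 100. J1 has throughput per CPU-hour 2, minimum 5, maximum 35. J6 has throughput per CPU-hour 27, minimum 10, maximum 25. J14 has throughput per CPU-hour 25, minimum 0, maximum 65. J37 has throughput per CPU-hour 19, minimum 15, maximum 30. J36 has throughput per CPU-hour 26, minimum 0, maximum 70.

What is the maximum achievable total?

1100

Meeting every minimum uses 0+0+5+10+0+15+0 = 30 CPU-hours, leaving 20.
Rank by throughput per CPU-hour: J6 27 > J36 26 > J14 25 > J37 19 > J11 12 > J5 11 > J1 2.
J6: +15 to 25 (cap) ; 5 left.
Only 5 left; J36 takes them to reach 5.
Total = 2×5 + 27×25 + 19×15 + 26×5 = 1100.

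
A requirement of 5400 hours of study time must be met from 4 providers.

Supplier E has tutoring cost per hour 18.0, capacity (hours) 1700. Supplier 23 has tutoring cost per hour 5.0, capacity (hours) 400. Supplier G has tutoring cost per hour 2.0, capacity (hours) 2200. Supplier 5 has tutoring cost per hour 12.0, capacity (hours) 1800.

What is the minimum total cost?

Fill from the cheapest provider first.
Supplier G at 2.0: take all 2200 hours → 3200 still needed.
Supplier 23 (5.0): use full 400 → 2800 hours to go.
Take 1800 from Supplier 5 at 12.0 → need 1000 more.
Supplier E at 18.0: take 1000 of its 1700 → requirement met.
Cost = 2200×2.0 + 400×5.0 + 1800×12.0 + 1000×18.0 = 46000.

46000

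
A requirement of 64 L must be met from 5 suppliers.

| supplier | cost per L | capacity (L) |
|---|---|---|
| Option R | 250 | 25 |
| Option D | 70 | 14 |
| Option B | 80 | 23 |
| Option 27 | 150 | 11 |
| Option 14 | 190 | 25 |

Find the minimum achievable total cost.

Fill from the cheapest supplier first.
Option D at 70: take all 14 L → 50 still needed.
Take 23 from Option B at 80 → need 27 more.
Option 27 at 150: take all 11 L → 16 still needed.
Option 14 at 190: take 16 of its 25 → requirement met.
Option R: unused.
Cost = 14×70 + 23×80 + 11×150 + 16×190 = 7510.

7510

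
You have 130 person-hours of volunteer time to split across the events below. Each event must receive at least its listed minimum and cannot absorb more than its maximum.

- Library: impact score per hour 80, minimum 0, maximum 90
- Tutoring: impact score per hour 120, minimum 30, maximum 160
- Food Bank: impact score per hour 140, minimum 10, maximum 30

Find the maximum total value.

Meeting every minimum uses 0+30+10 = 40 person-hours, leaving 90.
Order the events by impact score per hour: Food Bank 140 > Tutoring 120 > Library 80.
Give Food Bank 20 more to hit its cap of 30 → 70 left.
Tutoring has room for 130 more but only 70 remain, so it gets 100.
Total = 120×100 + 140×30 = 16200.

16200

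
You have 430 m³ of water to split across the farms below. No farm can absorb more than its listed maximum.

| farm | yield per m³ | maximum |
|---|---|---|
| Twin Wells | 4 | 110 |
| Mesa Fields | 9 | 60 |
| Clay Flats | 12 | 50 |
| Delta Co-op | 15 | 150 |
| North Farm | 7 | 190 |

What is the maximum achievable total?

4580

Highest yield per m³ first: Delta Co-op 15 > Clay Flats 12 > Mesa Fields 9 > North Farm 7 > Twin Wells 4.
Delta Co-op takes 150 to reach its cap of 150 → 280 left.
Clay Flats: +50 to 50 (cap) → 230 left.
Give Mesa Fields 60 to hit its cap of 60 → 170 left.
North Farm has room for 190 but only 170 remain, so it gets 170.
Total = 9×60 + 12×50 + 15×150 + 7×170 = 4580.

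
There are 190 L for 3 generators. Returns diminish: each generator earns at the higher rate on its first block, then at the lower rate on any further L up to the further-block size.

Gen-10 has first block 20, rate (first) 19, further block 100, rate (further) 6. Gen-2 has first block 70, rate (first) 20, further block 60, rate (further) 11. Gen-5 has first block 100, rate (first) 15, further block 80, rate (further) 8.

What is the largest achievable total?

Treat each block as its own option and order by rate: Gen-2/tier1 20 > Gen-10/tier1 19 > Gen-5/tier1 15 > Gen-2/tier2 11 > Gen-5/tier2 8 > Gen-10/tier2 6.
Fill Gen-2 tier1 block (70 at 20) → 120 left.
Fill Gen-10 tier1 block (20 at 19) → 100 left.
Fill Gen-5 tier1 block (100 at 15) → 0 left.
Total = 20×70 + 19×20 + 15×100 = 3280.

3280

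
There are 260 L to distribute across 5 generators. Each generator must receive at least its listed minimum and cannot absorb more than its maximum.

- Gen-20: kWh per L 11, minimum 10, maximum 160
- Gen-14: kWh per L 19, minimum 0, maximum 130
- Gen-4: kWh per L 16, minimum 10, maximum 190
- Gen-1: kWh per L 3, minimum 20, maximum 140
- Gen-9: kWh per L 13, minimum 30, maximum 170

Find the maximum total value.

Meeting every minimum uses 10+0+10+20+30 = 70 L, leaving 190.
Order the generators by kWh per L: Gen-14 19 > Gen-4 16 > Gen-9 13 > Gen-20 11 > Gen-1 3.
Give Gen-14 130 more to hit its cap of 130 → 60 left.
Gen-4: +60 (room for 180) → 70. Pool exhausted.
Total = 11×10 + 19×130 + 16×70 + 3×20 + 13×30 = 4150.

4150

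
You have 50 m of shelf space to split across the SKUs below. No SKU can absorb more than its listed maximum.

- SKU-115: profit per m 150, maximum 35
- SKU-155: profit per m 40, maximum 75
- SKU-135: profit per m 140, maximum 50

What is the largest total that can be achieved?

7350

Rank by profit per m: SKU-115 150 > SKU-135 140 > SKU-155 40.
SKU-115 takes 35 to reach its cap of 35 → 15 left.
SKU-135 has room for 50 but only 15 remain, so it gets 15.
Total = 150×35 + 140×15 = 7350.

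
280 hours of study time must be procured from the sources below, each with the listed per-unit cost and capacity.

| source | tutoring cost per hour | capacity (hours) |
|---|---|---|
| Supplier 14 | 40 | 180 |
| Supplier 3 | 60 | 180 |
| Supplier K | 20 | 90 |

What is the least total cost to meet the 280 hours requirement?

9600

Cheapest first:
Take 90 from Supplier K at 20 → need 190 more.
Take 180 from Supplier 14 at 40 → need 10 more.
Take 10 from Supplier 3 at 60 to finish.
Cost = 90×20 + 180×40 + 10×60 = 9600.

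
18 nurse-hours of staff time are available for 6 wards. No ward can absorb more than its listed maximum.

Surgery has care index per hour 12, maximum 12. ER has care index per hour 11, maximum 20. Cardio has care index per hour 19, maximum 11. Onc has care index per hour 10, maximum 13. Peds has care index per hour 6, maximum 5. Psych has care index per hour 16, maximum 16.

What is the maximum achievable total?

Order the wards by care index per hour: Cardio 19 > Psych 16 > Surgery 12 > ER 11 > Onc 10 > Peds 6.
Cardio: +11 to 11 (cap) ; 7 left.
Psych: +7 (room for 16) → 7. Pool exhausted.
Total = 19×11 + 16×7 = 321.

321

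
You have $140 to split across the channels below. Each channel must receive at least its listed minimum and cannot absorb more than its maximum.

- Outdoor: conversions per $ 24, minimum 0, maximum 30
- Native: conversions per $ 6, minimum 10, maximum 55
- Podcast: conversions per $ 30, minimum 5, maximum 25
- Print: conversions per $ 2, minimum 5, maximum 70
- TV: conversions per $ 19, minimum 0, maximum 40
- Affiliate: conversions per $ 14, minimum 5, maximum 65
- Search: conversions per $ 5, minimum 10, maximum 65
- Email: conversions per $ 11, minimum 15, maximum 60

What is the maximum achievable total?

Meeting every minimum uses 0+10+5+5+0+5+10+15 = 50 $, leaving 90.
Highest conversions per $ first: Podcast 30 > Outdoor 24 > TV 19 > Affiliate 14 > Email 11 > Native 6 > Search 5 > Print 2.
Podcast: +20 to 25 (cap) — 70 left.
Give Outdoor 30 more to hit its cap of 30 — 40 left.
Give TV 40 more to hit its cap of 40 — 0 left.
Total = 24×30 + 6×10 + 30×25 + 2×5 + 19×40 + 14×5 + 5×10 + 11×15 = 2585.

2585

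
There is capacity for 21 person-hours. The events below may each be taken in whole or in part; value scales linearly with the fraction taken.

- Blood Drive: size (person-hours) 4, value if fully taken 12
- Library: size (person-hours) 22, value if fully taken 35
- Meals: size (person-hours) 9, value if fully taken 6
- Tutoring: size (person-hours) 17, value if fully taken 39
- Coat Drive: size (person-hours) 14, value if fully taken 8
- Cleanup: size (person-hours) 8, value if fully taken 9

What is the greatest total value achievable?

Rank by value-to-size ratio: Blood Drive 12/4≈3, Tutoring 39/17≈2.29, Library 35/22≈1.59, Cleanup 9/8≈1.12, Meals 6/9≈0.667, Coat Drive 8/14≈0.571.
All 4 person-hours of Blood Drive fit (value 12) → 17 remain.
Tutoring: take in full, 17 person-hours for value 39 → 0 left.
Total value = 51.

51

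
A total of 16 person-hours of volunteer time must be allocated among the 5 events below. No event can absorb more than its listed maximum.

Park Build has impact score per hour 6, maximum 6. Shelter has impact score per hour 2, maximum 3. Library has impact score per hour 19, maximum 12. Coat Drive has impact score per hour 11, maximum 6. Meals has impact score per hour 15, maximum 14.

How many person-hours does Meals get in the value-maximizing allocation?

Highest impact score per hour first: Library 19 > Meals 15 > Coat Drive 11 > Park Build 6 > Shelter 2.
Library takes 12 to reach its cap of 12 — 4 left.
Only 4 left; Meals takes them to reach 4.

4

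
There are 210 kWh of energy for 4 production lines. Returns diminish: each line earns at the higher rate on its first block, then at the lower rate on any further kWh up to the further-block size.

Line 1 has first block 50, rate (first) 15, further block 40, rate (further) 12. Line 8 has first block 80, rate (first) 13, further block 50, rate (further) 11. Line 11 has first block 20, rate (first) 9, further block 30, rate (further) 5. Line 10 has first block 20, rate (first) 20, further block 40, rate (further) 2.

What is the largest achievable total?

Rank every tier by rate: Line 10/T1 20 > Line 1/T1 15 > Line 8/T1 13 > Line 1/T2 12 > Line 8/T2 11 > Line 11/T1 9 > Line 11/T2 5 > Line 10/T2 2.
Fill Line 10 T1 block (20 at 20) → 190 left.
Fill Line 1 T1 block (50 at 15) → 140 left.
Fill Line 8 T1 block (80 at 13) → 60 left.
Line 1 T2 at 12: fill all 40 → 20 left.
20 remain; put them into Line 8 T2 at 11.
Total = 20×20 + 15×50 + 13×80 + 12×40 + 11×20 = 2890.

2890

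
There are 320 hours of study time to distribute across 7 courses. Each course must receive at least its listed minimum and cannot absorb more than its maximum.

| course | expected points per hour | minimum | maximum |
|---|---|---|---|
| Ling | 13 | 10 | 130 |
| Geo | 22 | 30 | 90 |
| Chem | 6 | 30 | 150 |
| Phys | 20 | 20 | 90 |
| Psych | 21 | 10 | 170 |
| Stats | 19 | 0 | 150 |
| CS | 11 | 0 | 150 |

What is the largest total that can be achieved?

6260

Meeting every minimum uses 10+30+30+20+10+0+0 = 100 hours, leaving 220.
Order the courses by expected points per hour: Geo 22 > Psych 21 > Phys 20 > Stats 19 > Ling 13 > CS 11 > Chem 6.
Give Geo 60 more to hit its cap of 90 → 160 left.
Give Psych 160 more to hit its cap of 170 → 0 left.
Total = 13×10 + 22×90 + 6×30 + 20×20 + 21×170 = 6260.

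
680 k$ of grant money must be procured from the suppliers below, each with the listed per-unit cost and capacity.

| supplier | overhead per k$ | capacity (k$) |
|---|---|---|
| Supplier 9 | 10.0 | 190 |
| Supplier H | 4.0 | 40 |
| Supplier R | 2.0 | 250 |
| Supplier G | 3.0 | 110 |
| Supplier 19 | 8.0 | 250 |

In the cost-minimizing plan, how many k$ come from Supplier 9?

30

Use suppliers in increasing cost order.
Supplier R at 2.0: take all 250 k$ ; 430 still needed.
Supplier G at 3.0: take all 110 k$ ; 320 still needed.
Supplier H (4.0): use full 40 ; 280 k$ to go.
Supplier 19 at 8.0: take all 250 k$ ; 30 still needed.
Take 30 from Supplier 9 at 10.0 to finish.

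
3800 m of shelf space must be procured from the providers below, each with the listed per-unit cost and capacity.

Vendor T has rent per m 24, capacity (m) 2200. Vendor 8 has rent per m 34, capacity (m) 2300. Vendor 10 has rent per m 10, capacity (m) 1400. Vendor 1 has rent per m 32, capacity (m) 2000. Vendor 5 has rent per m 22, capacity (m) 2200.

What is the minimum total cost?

67200

Cheapest first:
Vendor 10 (10): use full 1400 ; 2400 m to go.
Take 2200 from Vendor 5 at 22 ; need 200 more.
Take 200 from Vendor T at 24 to finish.
Vendor 1, Vendor 8: unused.
Cost = 1400×10 + 2200×22 + 200×24 = 67200.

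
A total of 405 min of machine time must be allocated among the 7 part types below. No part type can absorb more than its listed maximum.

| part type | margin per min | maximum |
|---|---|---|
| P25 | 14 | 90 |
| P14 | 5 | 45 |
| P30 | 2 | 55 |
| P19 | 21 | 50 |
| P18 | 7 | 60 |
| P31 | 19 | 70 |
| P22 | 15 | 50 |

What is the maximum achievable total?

Rank by margin per min: P19 21 > P31 19 > P22 15 > P25 14 > P18 7 > P14 5 > P30 2.
P19 takes 50 to reach its cap of 50 ; 355 left.
Give P31 70 to hit its cap of 70 ; 285 left.
Give P22 50 to hit its cap of 50 ; 235 left.
P25 takes 90 to reach its cap of 90 ; 145 left.
Give P18 60 to hit its cap of 60 ; 85 left.
P14: +45 to 45 (cap) ; 40 left.
P30: +40 (room for 55) → 40. Pool exhausted.
Total = 14×90 + 5×45 + 2×40 + 21×50 + 7×60 + 19×70 + 15×50 = 5115.

5115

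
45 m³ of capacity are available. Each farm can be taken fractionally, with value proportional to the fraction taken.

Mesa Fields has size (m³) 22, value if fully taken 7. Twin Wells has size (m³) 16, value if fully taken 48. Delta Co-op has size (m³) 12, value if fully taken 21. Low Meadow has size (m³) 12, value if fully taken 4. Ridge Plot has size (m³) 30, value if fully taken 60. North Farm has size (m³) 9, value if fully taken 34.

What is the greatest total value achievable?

Sort by value density: North Farm 34/9≈3.78, Twin Wells 48/16≈3, Ridge Plot 60/30≈2, Delta Co-op 21/12≈1.75, Low Meadow 4/12≈0.333, Mesa Fields 7/22≈0.318.
All 9 m³ of North Farm fit (value 34) → 36 remain.
Take all of Twin Wells (16 m³, value 48) → 20 m³ left.
Only 20 m³ remain; take 20/30 of Ridge Plot for value 60×20/30 = 40.
Total value = 122.

122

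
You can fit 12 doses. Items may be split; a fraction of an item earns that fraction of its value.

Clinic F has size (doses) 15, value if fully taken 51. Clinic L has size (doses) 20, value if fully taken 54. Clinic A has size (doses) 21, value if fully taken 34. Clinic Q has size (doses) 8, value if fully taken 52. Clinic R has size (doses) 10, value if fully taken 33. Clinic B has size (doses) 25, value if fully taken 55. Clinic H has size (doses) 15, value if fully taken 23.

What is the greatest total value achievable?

Best value per unit of size first: Clinic Q 52/8≈6.5, Clinic F 51/15≈3.4, Clinic R 33/10≈3.3, Clinic L 54/20≈2.7, Clinic B 55/25≈2.2, Clinic A 34/21≈1.62, Clinic H 23/15≈1.53.
Clinic Q: take in full, 8 doses for value 52 → 4 left.
Only 4 doses remain; take 4/15 of Clinic F for value 51×4/15 = 13.6.
Total value = 65.6.

65.6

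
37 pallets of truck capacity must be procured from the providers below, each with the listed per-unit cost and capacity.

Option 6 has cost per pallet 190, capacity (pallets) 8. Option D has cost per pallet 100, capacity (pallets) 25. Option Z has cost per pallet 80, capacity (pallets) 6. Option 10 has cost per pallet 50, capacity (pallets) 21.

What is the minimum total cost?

2530

Fill from the cheapest provider first.
Option 10 (50): use full 21 — 16 pallets to go.
Take 6 from Option Z at 80 — need 10 more.
Option D at 100: take 10 of its 25 — requirement met.
Option 6: unused.
Cost = 21×50 + 6×80 + 10×100 = 2530.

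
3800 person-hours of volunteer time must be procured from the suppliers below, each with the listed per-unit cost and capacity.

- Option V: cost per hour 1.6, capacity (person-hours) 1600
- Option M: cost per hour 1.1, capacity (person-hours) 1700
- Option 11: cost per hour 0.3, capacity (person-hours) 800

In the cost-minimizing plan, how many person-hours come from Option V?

1300

Fill from the cheapest supplier first.
Take 800 from Option 11 at 0.3 → need 3000 more.
Option M at 1.1: take all 1700 person-hours → 1300 still needed.
Take 1300 from Option V at 1.6 to finish.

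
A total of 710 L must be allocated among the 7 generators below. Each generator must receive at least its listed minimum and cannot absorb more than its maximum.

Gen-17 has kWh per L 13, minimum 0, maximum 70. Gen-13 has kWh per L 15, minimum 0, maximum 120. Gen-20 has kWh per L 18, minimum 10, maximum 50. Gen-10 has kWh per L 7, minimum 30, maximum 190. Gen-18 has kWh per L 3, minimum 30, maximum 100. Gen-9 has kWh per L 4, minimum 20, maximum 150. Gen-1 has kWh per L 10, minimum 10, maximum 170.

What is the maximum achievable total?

Meeting every minimum uses 0+0+10+30+30+20+10 = 100 L, leaving 610.
Rank by kWh per L: Gen-20 18 > Gen-13 15 > Gen-17 13 > Gen-1 10 > Gen-10 7 > Gen-9 4 > Gen-18 3.
Gen-20: +40 to 50 (cap) — 570 left.
Gen-13: +120 to 120 (cap) — 450 left.
Give Gen-17 70 more to hit its cap of 70 — 380 left.
Gen-1 takes 160 more to reach its cap of 170 — 220 left.
Gen-10 takes 160 more to reach its cap of 190 — 60 left.
Gen-9 has room for 130 more but only 60 remain, so it gets 80.
Total = 13×70 + 15×120 + 18×50 + 7×190 + 3×30 + 4×80 + 10×170 = 7050.

7050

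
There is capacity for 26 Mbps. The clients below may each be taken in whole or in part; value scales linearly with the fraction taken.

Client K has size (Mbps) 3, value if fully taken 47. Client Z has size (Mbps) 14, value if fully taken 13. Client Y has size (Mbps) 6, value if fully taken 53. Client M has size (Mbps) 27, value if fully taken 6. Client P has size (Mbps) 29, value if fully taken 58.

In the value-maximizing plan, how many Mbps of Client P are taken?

17

Best value per unit of size first: Client K 47/3≈15.7, Client Y 53/6≈8.83, Client P 58/29≈2, Client Z 13/14≈0.929, Client M 6/27≈0.222.
Take all of Client K (3 Mbps, value 47) ; 23 Mbps left.
All 6 Mbps of Client Y fit (value 53) ; 17 remain.
17 Mbps left: a 17/29 share of Client P gives 58×17/29 = 34.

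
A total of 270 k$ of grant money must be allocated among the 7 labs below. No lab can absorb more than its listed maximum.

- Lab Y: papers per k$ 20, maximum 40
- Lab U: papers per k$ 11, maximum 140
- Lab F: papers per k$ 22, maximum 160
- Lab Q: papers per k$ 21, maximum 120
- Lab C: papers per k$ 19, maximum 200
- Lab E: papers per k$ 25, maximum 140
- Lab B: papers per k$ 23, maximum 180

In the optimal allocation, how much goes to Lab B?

Highest papers per k$ first: Lab E 25 > Lab B 23 > Lab F 22 > Lab Q 21 > Lab Y 20 > Lab C 19 > Lab U 11.
Lab E: +140 to 140 (cap) — 130 left.
Lab B: +130 (room for 180) → 130. Pool exhausted.

130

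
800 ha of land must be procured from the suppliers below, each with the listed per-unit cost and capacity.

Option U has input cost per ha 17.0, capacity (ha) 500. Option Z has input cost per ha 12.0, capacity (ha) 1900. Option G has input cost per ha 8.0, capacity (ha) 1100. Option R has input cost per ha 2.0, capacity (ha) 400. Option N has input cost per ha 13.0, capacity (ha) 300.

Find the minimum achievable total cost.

4000

Use suppliers in increasing cost order.
Option R at 2.0: take all 400 ha ; 400 still needed.
Option G at 8.0: take 400 of its 1100 ; requirement met.
Option Z, Option N, Option U: unused.
Cost = 400×2.0 + 400×8.0 = 4000.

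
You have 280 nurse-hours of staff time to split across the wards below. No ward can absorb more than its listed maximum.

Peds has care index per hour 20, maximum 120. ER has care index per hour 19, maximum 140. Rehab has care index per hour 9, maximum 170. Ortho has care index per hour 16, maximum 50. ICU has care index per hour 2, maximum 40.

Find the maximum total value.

Rank by care index per hour: Peds 20 > ER 19 > Ortho 16 > Rehab 9 > ICU 2.
Peds: +120 to 120 (cap) — 160 left.
ER: +140 to 140 (cap) — 20 left.
Only 20 left; Ortho takes them to reach 20.
Total = 20×120 + 19×140 + 16×20 = 5380.

5380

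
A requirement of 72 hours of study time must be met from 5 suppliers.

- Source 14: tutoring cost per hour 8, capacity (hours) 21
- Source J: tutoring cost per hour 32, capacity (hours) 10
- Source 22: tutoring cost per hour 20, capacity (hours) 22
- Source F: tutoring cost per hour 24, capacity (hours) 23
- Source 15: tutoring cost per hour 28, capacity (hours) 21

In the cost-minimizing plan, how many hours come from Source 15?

6

Fill from the cheapest supplier first.
Source 14 at 8: take all 21 hours → 51 still needed.
Take 22 from Source 22 at 20 → need 29 more.
Take 23 from Source F at 24 → need 6 more.
Take 6 from Source 15 at 28 to finish.
Source J: unused.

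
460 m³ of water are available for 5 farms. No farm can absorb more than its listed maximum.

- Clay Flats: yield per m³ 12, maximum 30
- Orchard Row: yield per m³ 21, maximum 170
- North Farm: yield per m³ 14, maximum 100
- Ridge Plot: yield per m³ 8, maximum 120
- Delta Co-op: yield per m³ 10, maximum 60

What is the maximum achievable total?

Rank by yield per m³: Orchard Row 21 > North Farm 14 > Clay Flats 12 > Delta Co-op 10 > Ridge Plot 8.
Orchard Row takes 170 to reach its cap of 170 ; 290 left.
North Farm: +100 to 100 (cap) ; 190 left.
Clay Flats takes 30 to reach its cap of 30 ; 160 left.
Give Delta Co-op 60 to hit its cap of 60 ; 100 left.
Ridge Plot: +100 (room for 120) → 100. Pool exhausted.
Total = 12×30 + 21×170 + 14×100 + 8×100 + 10×60 = 6730.

6730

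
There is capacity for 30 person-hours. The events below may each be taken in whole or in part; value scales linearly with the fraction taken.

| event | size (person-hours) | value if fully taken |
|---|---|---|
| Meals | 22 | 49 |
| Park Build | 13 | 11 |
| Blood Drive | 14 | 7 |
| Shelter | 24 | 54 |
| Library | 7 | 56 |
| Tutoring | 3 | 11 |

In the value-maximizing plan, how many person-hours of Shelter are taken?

20

Sort by value density: Library 56/7≈8, Tutoring 11/3≈3.67, Shelter 54/24≈2.25, Meals 49/22≈2.23, Park Build 11/13≈0.846, Blood Drive 7/14≈0.5.
All 7 person-hours of Library fit (value 56) → 23 remain.
Tutoring: take in full, 3 person-hours for value 11 → 20 left.
Fill the last 20 person-hours with part of Shelter: 20/24 of it earns 45.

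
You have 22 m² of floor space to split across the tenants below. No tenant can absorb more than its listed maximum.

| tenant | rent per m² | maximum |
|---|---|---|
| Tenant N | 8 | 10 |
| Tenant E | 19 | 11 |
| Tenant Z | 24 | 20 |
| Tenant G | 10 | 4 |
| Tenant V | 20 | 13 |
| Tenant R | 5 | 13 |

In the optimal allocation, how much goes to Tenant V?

2

Rank by rent per m²: Tenant Z 24 > Tenant V 20 > Tenant E 19 > Tenant G 10 > Tenant N 8 > Tenant R 5.
Tenant Z: +20 to 20 (cap) — 2 left.
Only 2 left; Tenant V takes them to reach 2.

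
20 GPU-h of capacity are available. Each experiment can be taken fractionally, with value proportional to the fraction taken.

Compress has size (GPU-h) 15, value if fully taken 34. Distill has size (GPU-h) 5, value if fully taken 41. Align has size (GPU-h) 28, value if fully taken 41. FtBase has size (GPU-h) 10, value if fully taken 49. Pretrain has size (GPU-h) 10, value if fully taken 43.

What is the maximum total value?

111.5

Sort by value density: Distill 41/5≈8.2, FtBase 49/10≈4.9, Pretrain 43/10≈4.3, Compress 34/15≈2.27, Align 41/28≈1.46.
Distill: take in full, 5 GPU-h for value 41 — 15 left.
Take all of FtBase (10 GPU-h, value 49) — 5 GPU-h left.
Only 5 GPU-h remain; take 5/10 of Pretrain for value 43×5/10 = 21.5.
Total value = 111.5.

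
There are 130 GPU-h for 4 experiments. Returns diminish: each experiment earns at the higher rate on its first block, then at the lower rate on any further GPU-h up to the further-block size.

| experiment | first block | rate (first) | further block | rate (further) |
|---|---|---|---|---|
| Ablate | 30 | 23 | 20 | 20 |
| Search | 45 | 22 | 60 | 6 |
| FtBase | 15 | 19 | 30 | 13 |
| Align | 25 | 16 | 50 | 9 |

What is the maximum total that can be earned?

2685

Order all 8 blocks by rate: Ablate/first 23 > Search/first 22 > Ablate/second 20 > FtBase/first 19 > Align/first 16 > FtBase/second 13 > Align/second 9 > Search/second 6.
Ablate/first (23): +30 → 100 left.
Search first at 22: fill all 45 → 55 left.
Ablate/second (20): +20 → 35 left.
FtBase first at 19: fill all 15 → 20 left.
Align/first: +20 of 25 at 16; pool empty.
Total = 23×30 + 22×45 + 20×20 + 19×15 + 16×20 = 2685.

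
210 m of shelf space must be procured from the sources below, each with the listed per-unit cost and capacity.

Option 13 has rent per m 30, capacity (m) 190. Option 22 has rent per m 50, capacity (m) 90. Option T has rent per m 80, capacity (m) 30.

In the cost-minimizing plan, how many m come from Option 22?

Fill from the cheapest source first.
Option 13 (30): use full 190 — 20 m to go.
Option 22 at 50: take 20 of its 90 — requirement met.
Option T: unused.

20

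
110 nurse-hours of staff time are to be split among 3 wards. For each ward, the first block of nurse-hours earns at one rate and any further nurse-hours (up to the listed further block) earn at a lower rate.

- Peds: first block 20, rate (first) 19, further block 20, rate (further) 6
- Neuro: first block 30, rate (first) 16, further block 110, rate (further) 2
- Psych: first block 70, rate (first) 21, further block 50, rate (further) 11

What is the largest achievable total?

Treat each block as its own option and order by rate: Psych/tier1 21 > Peds/tier1 19 > Neuro/tier1 16 > Psych/tier2 11 > Peds/tier2 6 > Neuro/tier2 2.
Fill Psych tier1 block (70 at 21) ; 40 left.
Peds/tier1 (19): +20 ; 20 left.
20 remain; put them into Neuro tier1 at 16.
Total = 21×70 + 19×20 + 16×20 = 2170.

2170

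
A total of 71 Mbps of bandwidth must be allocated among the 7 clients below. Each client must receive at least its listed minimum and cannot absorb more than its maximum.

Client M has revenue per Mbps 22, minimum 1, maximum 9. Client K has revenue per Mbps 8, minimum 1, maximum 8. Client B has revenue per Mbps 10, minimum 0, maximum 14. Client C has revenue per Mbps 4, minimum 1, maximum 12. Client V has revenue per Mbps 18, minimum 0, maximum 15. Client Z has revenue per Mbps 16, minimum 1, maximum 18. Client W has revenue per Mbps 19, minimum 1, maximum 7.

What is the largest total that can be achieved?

1089

Meeting every minimum uses 1+1+0+1+0+1+1 = 5 Mbps, leaving 66.
Highest revenue per Mbps first: Client M 22 > Client W 19 > Client V 18 > Client Z 16 > Client B 10 > Client K 8 > Client C 4.
Client M: +8 to 9 (cap) → 58 left.
Client W: +6 to 7 (cap) → 52 left.
Give Client V 15 more to hit its cap of 15 → 37 left.
Client Z takes 17 more to reach its cap of 18 → 20 left.
Give Client B 14 more to hit its cap of 14 → 6 left.
Only 6 left; Client K takes them to reach 7.
Total = 22×9 + 8×7 + 10×14 + 4×1 + 18×15 + 16×18 + 19×7 = 1089.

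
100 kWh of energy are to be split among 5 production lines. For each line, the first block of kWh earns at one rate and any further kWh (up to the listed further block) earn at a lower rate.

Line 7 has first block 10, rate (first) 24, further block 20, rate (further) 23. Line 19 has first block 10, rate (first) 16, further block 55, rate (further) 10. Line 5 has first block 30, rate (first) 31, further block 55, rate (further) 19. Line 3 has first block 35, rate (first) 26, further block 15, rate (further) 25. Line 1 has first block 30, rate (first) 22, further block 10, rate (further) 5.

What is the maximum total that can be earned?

Rank every tier by rate: Line 5/tier1 31 > Line 3/tier1 26 > Line 3/tier2 25 > Line 7/tier1 24 > Line 7/tier2 23 > Line 1/tier1 22 > Line 5/tier2 19 > Line 19/tier1 16 > Line 19/tier2 10 > Line 1/tier2 5.
Line 5/tier1 (31): +30 ; 70 left.
Fill Line 3 tier1 block (35 at 26) ; 35 left.
Line 3 tier2 at 25: fill all 15 ; 20 left.
Line 7 tier1 at 24: fill all 10 ; 10 left.
Line 7/tier2: +10 of 20 at 23; pool empty.
Total = 31×30 + 26×35 + 25×15 + 24×10 + 23×10 = 2685.

2685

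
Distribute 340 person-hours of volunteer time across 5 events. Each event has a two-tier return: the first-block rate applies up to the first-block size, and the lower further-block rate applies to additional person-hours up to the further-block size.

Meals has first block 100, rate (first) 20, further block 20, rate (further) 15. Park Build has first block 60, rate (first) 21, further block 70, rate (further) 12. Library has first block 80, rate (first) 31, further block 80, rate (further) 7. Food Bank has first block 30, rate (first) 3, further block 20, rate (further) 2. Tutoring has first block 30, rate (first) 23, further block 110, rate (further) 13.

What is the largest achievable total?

Treat each block as its own option and order by rate: Library/T1 31 > Tutoring/T1 23 > Park Build/T1 21 > Meals/T1 20 > Meals/T2 15 > Tutoring/T2 13 > Park Build/T2 12 > Library/T2 7 > Food Bank/T1 3 > Food Bank/T2 2.
Library T1 at 31: fill all 80 → 260 left.
Tutoring T1 at 23: fill all 30 → 230 left.
Park Build T1 at 21: fill all 60 → 170 left.
Meals/T1 (20): +100 → 70 left.
Meals T2 at 15: fill all 20 → 50 left.
50 remain; put them into Tutoring T2 at 13.
Total = 31×80 + 23×30 + 21×60 + 20×100 + 15×20 + 13×50 = 7380.

7380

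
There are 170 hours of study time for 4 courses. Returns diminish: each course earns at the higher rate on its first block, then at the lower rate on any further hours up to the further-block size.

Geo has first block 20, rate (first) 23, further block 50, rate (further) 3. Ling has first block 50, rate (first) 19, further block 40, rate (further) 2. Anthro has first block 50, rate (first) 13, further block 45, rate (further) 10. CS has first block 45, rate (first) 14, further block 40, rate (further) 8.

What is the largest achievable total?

2740

Rank every tier by rate: Geo/T1 23 > Ling/T1 19 > CS/T1 14 > Anthro/T1 13 > Anthro/T2 10 > CS/T2 8 > Geo/T2 3 > Ling/T2 2.
Geo T1 at 23: fill all 20 — 150 left.
Fill Ling T1 block (50 at 19) — 100 left.
CS/T1 (14): +45 — 55 left.
Anthro/T1 (13): +50 — 5 left.
Anthro/T2: +5 of 45 at 10; pool empty.
Total = 23×20 + 19×50 + 14×45 + 13×50 + 10×5 = 2740.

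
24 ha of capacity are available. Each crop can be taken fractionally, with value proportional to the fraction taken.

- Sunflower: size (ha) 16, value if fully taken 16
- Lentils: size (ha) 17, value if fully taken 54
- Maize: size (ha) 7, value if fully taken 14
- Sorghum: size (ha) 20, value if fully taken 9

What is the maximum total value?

Sort by value density: Lentils 54/17≈3.18, Maize 14/7≈2, Sunflower 16/16≈1, Sorghum 9/20≈0.45.
Lentils: take in full, 17 ha for value 54 — 7 left.
Take all of Maize (7 ha, value 14) — 0 ha left.
Total value = 68.

68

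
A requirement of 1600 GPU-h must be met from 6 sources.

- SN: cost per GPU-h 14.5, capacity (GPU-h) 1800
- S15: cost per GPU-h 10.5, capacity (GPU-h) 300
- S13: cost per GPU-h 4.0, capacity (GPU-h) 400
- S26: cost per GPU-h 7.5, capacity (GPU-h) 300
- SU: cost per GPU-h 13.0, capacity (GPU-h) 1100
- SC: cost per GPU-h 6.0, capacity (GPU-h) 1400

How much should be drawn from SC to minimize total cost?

Cheapest first:
Take 400 from S13 at 4.0 → need 1200 more.
SC (6.0): take the remaining 1200 → done.
S26, S15, SU, SN: unused.

1200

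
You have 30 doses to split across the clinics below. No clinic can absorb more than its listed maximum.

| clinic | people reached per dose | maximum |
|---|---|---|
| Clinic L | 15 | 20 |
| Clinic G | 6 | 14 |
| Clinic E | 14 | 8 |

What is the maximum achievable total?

Rank by people reached per dose: Clinic L 15 > Clinic E 14 > Clinic G 6.
Clinic L takes 20 to reach its cap of 20 → 10 left.
Give Clinic E 8 to hit its cap of 8 → 2 left.
Only 2 left; Clinic G takes them to reach 2.
Total = 15×20 + 6×2 + 14×8 = 424.

424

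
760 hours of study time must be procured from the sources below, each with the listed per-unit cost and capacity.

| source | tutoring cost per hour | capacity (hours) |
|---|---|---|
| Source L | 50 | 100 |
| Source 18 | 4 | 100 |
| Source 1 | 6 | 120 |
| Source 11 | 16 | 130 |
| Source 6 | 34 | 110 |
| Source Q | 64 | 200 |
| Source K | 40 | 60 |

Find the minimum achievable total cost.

Use sources in increasing cost order.
Source 18 (4): use full 100 — 660 hours to go.
Take 120 from Source 1 at 6 — need 540 more.
Take 130 from Source 11 at 16 — need 410 more.
Source 6 (34): use full 110 — 300 hours to go.
Source K at 40: take all 60 hours — 240 still needed.
Take 100 from Source L at 50 — need 140 more.
Source Q at 64: take 140 of its 200 — requirement met.
Cost = 100×4 + 120×6 + 130×16 + 110×34 + 60×40 + 100×50 + 140×64 = 23300.

23300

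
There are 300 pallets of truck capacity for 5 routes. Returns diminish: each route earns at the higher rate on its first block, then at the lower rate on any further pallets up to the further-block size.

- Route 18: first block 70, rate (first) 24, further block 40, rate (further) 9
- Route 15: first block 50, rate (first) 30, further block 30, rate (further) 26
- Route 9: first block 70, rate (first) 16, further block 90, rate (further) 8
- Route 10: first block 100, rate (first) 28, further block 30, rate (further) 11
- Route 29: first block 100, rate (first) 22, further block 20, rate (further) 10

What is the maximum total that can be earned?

Rank every tier by rate: Route 15/tier1 30 > Route 10/tier1 28 > Route 15/tier2 26 > Route 18/tier1 24 > Route 29/tier1 22 > Route 9/tier1 16 > Route 10/tier2 11 > Route 29/tier2 10 > Route 18/tier2 9 > Route 9/tier2 8.
Route 15/tier1 (30): +50 — 250 left.
Route 10/tier1 (28): +100 — 150 left.
Route 15 tier2 at 26: fill all 30 — 120 left.
Route 18 tier1 at 24: fill all 70 — 50 left.
50 remain; put them into Route 29 tier1 at 22.
Total = 30×50 + 28×100 + 26×30 + 24×70 + 22×50 = 7860.

7860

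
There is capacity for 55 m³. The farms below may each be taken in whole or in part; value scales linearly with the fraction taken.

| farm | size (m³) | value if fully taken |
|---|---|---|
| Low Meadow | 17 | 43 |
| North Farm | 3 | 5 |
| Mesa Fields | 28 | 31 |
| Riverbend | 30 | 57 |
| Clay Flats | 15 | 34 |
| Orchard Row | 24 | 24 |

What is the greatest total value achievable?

Best value per unit of size first: Low Meadow 43/17≈2.53, Clay Flats 34/15≈2.27, Riverbend 57/30≈1.9, North Farm 5/3≈1.67, Mesa Fields 31/28≈1.11, Orchard Row 24/24≈1.
Take all of Low Meadow (17 m³, value 43) — 38 m³ left.
Take all of Clay Flats (15 m³, value 34) — 23 m³ left.
Fill the last 23 m³ with part of Riverbend: 23/30 of it earns 43.7.
Total value = 120.7.

120.7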